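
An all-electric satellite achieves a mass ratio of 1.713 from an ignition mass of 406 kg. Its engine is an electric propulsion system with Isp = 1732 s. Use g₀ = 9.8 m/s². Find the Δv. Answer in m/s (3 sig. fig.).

Δv ≈ 9140 m/s

v_e = Isp · g₀ = 1732 × 9.8 = 16973.6 m/s.
By the Tsiolkovsky rocket equation, Δv = v_e · ln(1.713) = 16973.6 × 0.5382 ≈ 9136.0 m/s.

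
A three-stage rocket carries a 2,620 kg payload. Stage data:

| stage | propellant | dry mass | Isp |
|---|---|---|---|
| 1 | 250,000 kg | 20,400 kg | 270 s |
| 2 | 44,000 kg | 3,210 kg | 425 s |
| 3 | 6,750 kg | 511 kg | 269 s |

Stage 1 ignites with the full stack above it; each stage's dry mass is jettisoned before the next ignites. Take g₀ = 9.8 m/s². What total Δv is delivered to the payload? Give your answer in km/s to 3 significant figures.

Ignition mass of stage 1 = 250,000+20,400 + 44,000+3,210 + 6,750+511 + 2,620 = 327,491 kg.
Stage 1: m₀ = 327,491 kg, m_f = 327,491 − 250,000 = 77,491 kg; Δv = 270×9.8×ln(4.226) = 2646.0×1.4413 ≈ 3814 m/s.
Stage 2: m₀ = 57,091 kg, m_f = 57,091 − 44,000 = 13,091 kg; Δv = 425×9.8×ln(4.361) = 4165.0×1.4727 ≈ 6134 m/s.
Stage 3: m₀ = 9,881 kg, m_f = 9,881 − 6,750 = 3,131 kg; Δv = 269×9.8×ln(3.156) = 2636.2×1.1493 ≈ 3030 m/s.
Total Δv = 3814 + 6134 + 3030 = 12978 m/s.

Δv ≈ 13.0 km/s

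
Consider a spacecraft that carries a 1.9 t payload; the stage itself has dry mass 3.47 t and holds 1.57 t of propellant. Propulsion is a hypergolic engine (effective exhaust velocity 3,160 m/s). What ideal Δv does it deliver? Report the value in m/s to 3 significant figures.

Δv ≈ 810 m/s

m₀ = payload + dry + propellant = 1.9 + 3.47 + 1.57 = 6.94 t.
m_f = payload + dry = 1.9 + 3.47 = 5.37 t.
Δv = v_e · ln(m₀/m_f) = 3160.0 × ln(1.292) = 3160.0 × 0.2565 ≈ 810.5 m/s.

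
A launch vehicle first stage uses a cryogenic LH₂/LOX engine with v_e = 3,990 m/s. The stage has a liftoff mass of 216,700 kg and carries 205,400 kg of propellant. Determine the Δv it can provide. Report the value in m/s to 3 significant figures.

m_f = m₀ − m_prop = 216,700 − 205,400 = 11,300 kg.
Using Δv = v_e ln(m₀/m_f): Δv = v_e · ln(m₀/m_f) = 3990.0 × ln(19.18) = 3990.0 × 2.9537 ≈ 11785.3 m/s.

Δv ≈ 11800 m/s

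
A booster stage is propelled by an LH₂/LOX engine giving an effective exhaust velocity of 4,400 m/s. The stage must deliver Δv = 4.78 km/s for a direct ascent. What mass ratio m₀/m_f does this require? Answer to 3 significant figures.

mass ratio ≈ 2.96

m₀/m_f = exp(Δv / v_e) = exp(4780 / 4400.0) = exp(1.0864) = 2.9635.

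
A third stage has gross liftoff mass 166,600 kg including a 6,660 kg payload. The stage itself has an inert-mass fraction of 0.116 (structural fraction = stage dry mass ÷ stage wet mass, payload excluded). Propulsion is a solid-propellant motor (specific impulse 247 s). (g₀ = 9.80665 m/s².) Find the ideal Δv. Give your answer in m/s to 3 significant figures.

Stage wet mass = m₀ − payload = 166,600 − 6,660 = 159,940 kg.
Stage dry mass = ε × stage wet mass = 0.116 × 159,940 = 18,553 kg.
Burnout mass m_f = stage dry + payload = 18,553 + 6,660 = 25,213 kg.
v_e = Isp · g₀ = 247 × 9.80665 = 2422.2 m/s.
By the Tsiolkovsky rocket equation, Δv = v_e · ln(166,600/25,213) = 2422.2 × ln(6.608) = 2422.2 × 1.8882 ≈ 4574 m/s.

Δv ≈ 4570 m/s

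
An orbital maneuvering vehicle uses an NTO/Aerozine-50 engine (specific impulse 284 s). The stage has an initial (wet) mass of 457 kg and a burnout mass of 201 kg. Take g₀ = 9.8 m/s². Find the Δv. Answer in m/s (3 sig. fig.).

Δv ≈ 2290 m/s

v_e = Isp · g₀ = 284 × 9.8 = 2783.2 m/s.
Δv = v_e · ln(m₀/m_f) = 2783.2 × ln(2.274) = 2783.2 × 0.8214 ≈ 2286.1 m/s.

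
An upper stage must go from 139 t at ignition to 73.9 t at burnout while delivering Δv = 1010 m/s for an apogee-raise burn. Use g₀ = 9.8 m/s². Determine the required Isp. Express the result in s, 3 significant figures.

Isp ≈ 163 s

ln(m₀/m_f) = ln(139000/73900) = ln(1.881) = 0.6318.
Using Δv = v_e ln(m₀/m_f): v_e = Δv / ln(m₀/m_f) = 1010 / 0.6318 = 1598.7 m/s.
Isp = v_e / g₀ = 1598.7 / 9.8 = 163.1 s.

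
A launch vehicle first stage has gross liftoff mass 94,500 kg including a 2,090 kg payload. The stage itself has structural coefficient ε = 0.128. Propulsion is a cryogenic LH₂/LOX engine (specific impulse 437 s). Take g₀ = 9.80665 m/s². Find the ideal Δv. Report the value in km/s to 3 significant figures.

Stage wet mass = m₀ − payload = 94,500 − 2,090 = 92,410 kg.
Stage dry mass = ε × stage wet mass = 0.128 × 92,410 = 11,828.5 kg.
Burnout mass m_f = stage dry + payload = 11,828.5 + 2,090 = 13,918.5 kg.
v_e = Isp · g₀ = 437 × 9.80665 = 4285.5 m/s.
By the Tsiolkovsky rocket equation, Δv = v_e · ln(94,500/13,918.5) = 4285.5 × ln(6.79) = 4285.5 × 1.9154 ≈ 8208 m/s.

Δv ≈ 8.21 km/s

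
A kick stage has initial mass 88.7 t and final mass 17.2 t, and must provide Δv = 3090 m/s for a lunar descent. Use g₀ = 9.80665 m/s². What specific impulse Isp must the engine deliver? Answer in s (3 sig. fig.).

ln(m₀/m_f) = ln(88700/17200) = ln(5.157) = 1.6404.
Using Δv = v_e ln(m₀/m_f): v_e = Δv / ln(m₀/m_f) = 3090 / 1.6404 = 1883.7 m/s.
Isp = v_e / g₀ = 1883.7 / 9.80665 = 192.1 s.

Isp ≈ 192 s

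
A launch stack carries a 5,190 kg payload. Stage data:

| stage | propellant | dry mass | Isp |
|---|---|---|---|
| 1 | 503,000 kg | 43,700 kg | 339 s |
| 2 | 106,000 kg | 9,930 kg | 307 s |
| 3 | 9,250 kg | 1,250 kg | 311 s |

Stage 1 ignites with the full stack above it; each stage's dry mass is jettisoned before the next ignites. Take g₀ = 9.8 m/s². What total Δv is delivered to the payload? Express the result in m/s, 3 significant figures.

Δv ≈ 12100 m/s

Ignition mass of stage 1 = 503,000+43,700 + 106,000+9,930 + 9,250+1,250 + 5,190 = 678,320 kg.
Stage 1: m₀ = 678,320 kg, m_f = 678,320 − 503,000 = 175,320 kg; Δv = 339×9.8×ln(3.869) = 3322.2×1.3530 ≈ 4495 m/s.
Stage 2: m₀ = 131,620 kg, m_f = 131,620 − 106,000 = 25,620 kg; Δv = 307×9.8×ln(5.137) = 3008.6×1.6365 ≈ 4924 m/s.
Stage 3: m₀ = 15,690 kg, m_f = 15,690 − 9,250 = 6,440 kg; Δv = 311×9.8×ln(2.436) = 3047.8×0.8905 ≈ 2714 m/s.
Total Δv = 4495 + 4924 + 2714 = 12133 m/s.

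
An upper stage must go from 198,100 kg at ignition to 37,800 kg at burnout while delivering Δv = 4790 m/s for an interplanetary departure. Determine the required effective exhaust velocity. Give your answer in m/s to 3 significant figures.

v_e ≈ 2890 m/s

ln(m₀/m_f) = ln(198100/37800) = ln(5.241) = 1.6565.
Rocket equation: v_e = Δv / ln(m₀/m_f) = 4790 / 1.6565 = 2891.7 m/s.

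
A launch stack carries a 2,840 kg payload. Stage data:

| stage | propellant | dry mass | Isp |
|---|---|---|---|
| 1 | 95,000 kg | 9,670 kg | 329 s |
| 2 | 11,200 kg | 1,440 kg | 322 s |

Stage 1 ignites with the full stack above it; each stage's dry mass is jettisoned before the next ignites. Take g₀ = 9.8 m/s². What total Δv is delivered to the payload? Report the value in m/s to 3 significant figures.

Ignition mass of stage 1 = 95,000+9,670 + 11,200+1,440 + 2,840 = 120,150 kg.
Stage 1: m₀ = 120,150 kg, m_f = 120,150 − 95,000 = 25,150 kg; Δv = 329×9.8×ln(4.777) = 3224.2×1.5639 ≈ 5042 m/s.
Stage 2: m₀ = 15,480 kg, m_f = 15,480 − 11,200 = 4,280 kg; Δv = 322×9.8×ln(3.617) = 3155.6×1.2856 ≈ 4057 m/s.
Total Δv = 5042 + 4057 = 9099 m/s.

Δv ≈ 9100 m/s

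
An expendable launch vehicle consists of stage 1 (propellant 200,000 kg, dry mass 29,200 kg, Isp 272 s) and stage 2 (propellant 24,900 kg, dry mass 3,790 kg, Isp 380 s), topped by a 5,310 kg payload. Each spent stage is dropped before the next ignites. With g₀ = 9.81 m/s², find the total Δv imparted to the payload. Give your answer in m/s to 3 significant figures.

Ignition mass of stage 1 = 200,000+29,200 + 24,900+3,790 + 5,310 = 263,200 kg.
Stage 1: m₀ = 263,200 kg, m_f = 263,200 − 200,000 = 63,200 kg; Δv = 272×9.81×ln(4.165) = 2668.3×1.4266 ≈ 3807 m/s.
Stage 2: m₀ = 34,000 kg, m_f = 34,000 − 24,900 = 9,100 kg; Δv = 380×9.81×ln(3.736) = 3727.8×1.3181 ≈ 4914 m/s.
Total Δv = 3807 + 4914 = 8721 m/s.

Δv ≈ 8720 m/s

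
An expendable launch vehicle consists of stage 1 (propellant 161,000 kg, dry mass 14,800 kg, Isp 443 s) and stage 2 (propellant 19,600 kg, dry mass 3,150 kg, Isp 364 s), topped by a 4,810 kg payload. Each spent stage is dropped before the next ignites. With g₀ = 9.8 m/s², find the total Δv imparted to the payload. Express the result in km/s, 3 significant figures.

Δv ≈ 11.2 km/s

Ignition mass of stage 1 = 161,000+14,800 + 19,600+3,150 + 4,810 = 203,360 kg.
Stage 1: m₀ = 203,360 kg, m_f = 203,360 − 161,000 = 42,360 kg; Δv = 443×9.8×ln(4.801) = 4341.4×1.5688 ≈ 6811 m/s.
Stage 2: m₀ = 27,560 kg, m_f = 27,560 − 19,600 = 7,960 kg; Δv = 364×9.8×ln(3.462) = 3567.2×1.2419 ≈ 4430 m/s.
Total Δv = 6811 + 4430 = 11241 m/s.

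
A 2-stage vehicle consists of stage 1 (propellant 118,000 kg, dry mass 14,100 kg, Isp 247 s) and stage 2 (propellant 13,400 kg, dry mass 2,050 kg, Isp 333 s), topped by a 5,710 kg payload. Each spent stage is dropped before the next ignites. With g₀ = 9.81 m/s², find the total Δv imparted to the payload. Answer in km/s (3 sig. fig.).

Δv ≈ 6.84 km/s

Ignition mass of stage 1 = 118,000+14,100 + 13,400+2,050 + 5,710 = 153,260 kg.
Stage 1: m₀ = 153,260 kg, m_f = 153,260 − 118,000 = 35,260 kg; Δv = 247×9.81×ln(4.347) = 2423.1×1.4694 ≈ 3560 m/s.
Stage 2: m₀ = 21,160 kg, m_f = 21,160 − 13,400 = 7,760 kg; Δv = 333×9.81×ln(2.727) = 3266.7×1.0031 ≈ 3277 m/s.
Total Δv = 3560 + 3277 = 6837 m/s.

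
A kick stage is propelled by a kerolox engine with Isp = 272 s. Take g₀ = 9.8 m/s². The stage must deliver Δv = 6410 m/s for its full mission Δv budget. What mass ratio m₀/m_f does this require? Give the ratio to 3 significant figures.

mass ratio ≈ 11.1

v_e = Isp · g₀ = 272 × 9.8 = 2665.6 m/s.
m₀/m_f = exp(Δv / v_e) = exp(6410 / 2665.6) = exp(2.4047) = 11.0752.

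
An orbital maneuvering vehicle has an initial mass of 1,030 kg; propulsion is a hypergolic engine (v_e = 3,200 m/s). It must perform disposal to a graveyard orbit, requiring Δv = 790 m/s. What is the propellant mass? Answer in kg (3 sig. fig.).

By the Tsiolkovsky rocket equation, m₀/m_f = exp(Δv / v_e) = exp(790 / 3200.0) = exp(0.2469) = 1.2800.
m_f = 1,030 / 1.2800 = 804.688 kg, so propellant = m₀ − m_f = 1,030 − 804.688 = 225.312 kg.

propellant mass ≈ 225 kg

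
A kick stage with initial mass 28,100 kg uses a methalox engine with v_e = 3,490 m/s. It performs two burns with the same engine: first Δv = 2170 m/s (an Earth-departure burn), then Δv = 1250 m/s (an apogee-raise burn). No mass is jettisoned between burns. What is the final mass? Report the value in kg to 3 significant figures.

After the first burn: m = 28100 × exp(−2170/3490.0) = 28100 × 0.53699 = 15,089.4 kg.
After the second burn: m = 15,089.4 × exp(−1250/3490.0) = 15,089.4 × 0.69896 = 10,546.9 kg.

final mass ≈ 10500 kg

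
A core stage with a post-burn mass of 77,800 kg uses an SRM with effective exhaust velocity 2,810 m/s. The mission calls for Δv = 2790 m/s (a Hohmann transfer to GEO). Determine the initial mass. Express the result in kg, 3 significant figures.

From the ideal rocket equation, m₀/m_f = exp(Δv / v_e) = exp(2790 / 2810.0) = exp(0.9929) = 2.6990.
m₀ = m_f × 2.6990 = 77,800 × 2.6990 = 209,982 kg.

initial mass ≈ 210000 kg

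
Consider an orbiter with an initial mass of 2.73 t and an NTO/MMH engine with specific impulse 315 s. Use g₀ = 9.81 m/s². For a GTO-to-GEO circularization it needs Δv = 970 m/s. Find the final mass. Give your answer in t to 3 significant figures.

v_e = Isp · g₀ = 315 × 9.81 = 3090.2 m/s.
From the ideal rocket equation, m₀/m_f = exp(Δv / v_e) = exp(970 / 3090.2) = exp(0.3139) = 1.3688.
m_f = m₀ / 1.3688 = 2.73 / 1.3688 = 1.99445 t.

final mass ≈ 1.99 t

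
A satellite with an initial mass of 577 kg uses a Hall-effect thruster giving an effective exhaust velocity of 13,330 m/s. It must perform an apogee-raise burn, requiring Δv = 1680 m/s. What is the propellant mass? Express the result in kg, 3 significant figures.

propellant mass ≈ 68.3 kg

Rocket equation: m₀/m_f = exp(Δv / v_e) = exp(1680 / 13330.0) = exp(0.1260) = 1.1343.
m_f = 577 / 1.1343 = 508.684 kg, so propellant = m₀ − m_f = 577 − 508.684 = 68.316 kg.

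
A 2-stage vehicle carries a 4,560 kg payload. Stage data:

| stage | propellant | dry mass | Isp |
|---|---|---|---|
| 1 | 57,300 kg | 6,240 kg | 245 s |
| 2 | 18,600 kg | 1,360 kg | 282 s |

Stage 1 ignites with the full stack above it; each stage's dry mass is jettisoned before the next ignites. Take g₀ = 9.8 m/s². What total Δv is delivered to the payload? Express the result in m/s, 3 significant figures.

Δv ≈ 6450 m/s

Ignition mass of stage 1 = 57,300+6,240 + 18,600+1,360 + 4,560 = 88,060 kg.
Stage 1: m₀ = 88,060 kg, m_f = 88,060 − 57,300 = 30,760 kg; Δv = 245×9.8×ln(2.863) = 2401.0×1.0518 ≈ 2525 m/s.
Stage 2: m₀ = 24,520 kg, m_f = 24,520 − 18,600 = 5,920 kg; Δv = 282×9.8×ln(4.142) = 2763.6×1.4212 ≈ 3927 m/s.
Total Δv = 2525 + 3927 = 6452 m/s.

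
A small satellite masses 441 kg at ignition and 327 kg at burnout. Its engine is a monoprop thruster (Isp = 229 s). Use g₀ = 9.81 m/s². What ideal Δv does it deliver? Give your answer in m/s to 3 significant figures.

v_e = Isp · g₀ = 229 × 9.81 = 2246.5 m/s.
Δv = v_e · ln(m₀/m_f) = 2246.5 × ln(1.349) = 2246.5 × 0.2991 ≈ 671.9 m/s.

Δv ≈ 672 m/s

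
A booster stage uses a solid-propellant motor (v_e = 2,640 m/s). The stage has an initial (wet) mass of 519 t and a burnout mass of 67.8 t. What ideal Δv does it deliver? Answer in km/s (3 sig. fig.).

Δv = v_e · ln(m₀/m_f) = 2640.0 × ln(7.655) = 2640.0 × 2.0353 ≈ 5373.3 m/s.

Δv ≈ 5.37 km/s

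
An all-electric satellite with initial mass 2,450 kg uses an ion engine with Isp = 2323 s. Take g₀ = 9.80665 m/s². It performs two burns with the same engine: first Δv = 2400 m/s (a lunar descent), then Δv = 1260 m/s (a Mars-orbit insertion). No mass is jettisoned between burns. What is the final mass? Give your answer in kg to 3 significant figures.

v_e = Isp · g₀ = 2323 × 9.80665 = 22780.8 m/s.
After the first burn: m = 2450 × exp(−2400/22780.8) = 2450 × 0.90001 = 2,205.02 kg.
After the second burn: m = 2,205.02 × exp(−1260/22780.8) = 2,205.02 × 0.94619 = 2,086.37 kg.

final mass ≈ 2090 kg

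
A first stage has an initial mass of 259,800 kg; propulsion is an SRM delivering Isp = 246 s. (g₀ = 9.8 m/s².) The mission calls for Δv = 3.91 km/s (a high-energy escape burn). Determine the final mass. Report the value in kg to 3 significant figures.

final mass ≈ 51300 kg

v_e = Isp · g₀ = 246 × 9.8 = 2410.8 m/s.
By the Tsiolkovsky rocket equation, m₀/m_f = exp(Δv / v_e) = exp(3910 / 2410.8) = exp(1.6219) = 5.0625.
m_f = m₀ / 5.0625 = 259,800 / 5.0625 = 51,318.5 kg.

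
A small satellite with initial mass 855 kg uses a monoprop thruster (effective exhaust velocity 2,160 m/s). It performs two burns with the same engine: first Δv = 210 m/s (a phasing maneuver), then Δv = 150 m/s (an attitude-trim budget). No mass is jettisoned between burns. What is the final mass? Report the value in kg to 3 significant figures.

After the first burn: m = 855 × exp(−210/2160.0) = 855 × 0.90735 = 775.784 kg.
After the second burn: m = 775.784 × exp(−150/2160.0) = 775.784 × 0.93291 = 723.737 kg.

final mass ≈ 724 kg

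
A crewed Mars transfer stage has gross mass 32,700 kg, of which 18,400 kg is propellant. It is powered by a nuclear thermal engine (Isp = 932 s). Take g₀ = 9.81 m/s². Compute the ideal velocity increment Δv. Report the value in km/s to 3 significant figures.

v_e = Isp · g₀ = 932 × 9.81 = 9142.9 m/s.
m_f = m₀ − m_prop = 32,700 − 18,400 = 14,300 kg.
By the Tsiolkovsky rocket equation, Δv = v_e · ln(m₀/m_f) = 9142.9 × ln(2.287) = 9142.9 × 0.8271 ≈ 7562.3 m/s.

Δv ≈ 7.56 km/s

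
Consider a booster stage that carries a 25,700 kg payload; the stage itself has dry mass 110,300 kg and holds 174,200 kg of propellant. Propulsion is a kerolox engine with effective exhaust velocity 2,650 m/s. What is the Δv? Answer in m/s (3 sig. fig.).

Δv ≈ 2190 m/s

m₀ = payload + dry + propellant = 25,700 + 110,300 + 174,200 = 310,200 kg.
m_f = payload + dry = 25,700 + 110,300 = 136,000 kg.
From the ideal rocket equation, Δv = v_e · ln(m₀/m_f) = 2650.0 × ln(2.281) = 2650.0 × 0.8246 ≈ 2185.1 m/s.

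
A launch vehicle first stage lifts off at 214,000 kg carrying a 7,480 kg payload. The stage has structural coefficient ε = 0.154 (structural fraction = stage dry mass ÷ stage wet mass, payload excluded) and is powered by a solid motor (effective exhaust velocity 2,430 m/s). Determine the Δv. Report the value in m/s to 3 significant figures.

Stage wet mass = m₀ − payload = 214,000 − 7,480 = 206,520 kg.
Stage dry mass = ε × stage wet mass = 0.154 × 206,520 = 31,804.1 kg.
Burnout mass m_f = stage dry + payload = 31,804.1 + 7,480 = 39,284.1 kg.
From the ideal rocket equation, Δv = v_e · ln(214,000/39,284.1) = 2430.0 × ln(5.447) = 2430.0 × 1.6952 ≈ 4119 m/s.

Δv ≈ 4120 m/s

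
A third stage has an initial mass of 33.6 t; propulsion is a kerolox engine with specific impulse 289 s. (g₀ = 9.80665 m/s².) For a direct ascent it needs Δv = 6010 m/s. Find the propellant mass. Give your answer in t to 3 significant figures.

propellant mass ≈ 29.6 t

v_e = Isp · g₀ = 289 × 9.80665 = 2834.1 m/s.
m₀/m_f = exp(Δv / v_e) = exp(6010 / 2834.1) = exp(2.1206) = 8.3360.
m_f = 33.6 / 8.3360 = 4.03071 t, so propellant = m₀ − m_f = 33.6 − 4.03071 = 29.56929 t.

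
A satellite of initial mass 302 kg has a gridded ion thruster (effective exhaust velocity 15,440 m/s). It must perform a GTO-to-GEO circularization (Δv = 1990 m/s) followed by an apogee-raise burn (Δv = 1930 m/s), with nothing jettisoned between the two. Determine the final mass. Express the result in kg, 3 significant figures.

After the first burn: m = 302 × exp(−1990/15440.0) = 302 × 0.87907 = 265.479 kg.
After the second burn: m = 265.479 × exp(−1930/15440.0) = 265.479 × 0.88250 = 234.285 kg.

final mass ≈ 234 kg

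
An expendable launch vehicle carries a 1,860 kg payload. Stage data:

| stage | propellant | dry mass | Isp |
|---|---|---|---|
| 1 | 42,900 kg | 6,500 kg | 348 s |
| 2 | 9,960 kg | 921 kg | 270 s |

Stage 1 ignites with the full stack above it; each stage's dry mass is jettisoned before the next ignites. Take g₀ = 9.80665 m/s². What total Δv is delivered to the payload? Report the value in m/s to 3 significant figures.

Ignition mass of stage 1 = 42,900+6,500 + 9,960+921 + 1,860 = 62,141 kg.
Stage 1: m₀ = 62,141 kg, m_f = 62,141 − 42,900 = 19,241 kg; Δv = 348×9.80665×ln(3.23) = 3412.7×1.1724 ≈ 4001 m/s.
Stage 2: m₀ = 12,741 kg, m_f = 12,741 − 9,960 = 2,781 kg; Δv = 270×9.80665×ln(4.581) = 2647.8×1.5220 ≈ 4030 m/s.
Total Δv = 4001 + 4030 = 8031 m/s.

Δv ≈ 8030 m/s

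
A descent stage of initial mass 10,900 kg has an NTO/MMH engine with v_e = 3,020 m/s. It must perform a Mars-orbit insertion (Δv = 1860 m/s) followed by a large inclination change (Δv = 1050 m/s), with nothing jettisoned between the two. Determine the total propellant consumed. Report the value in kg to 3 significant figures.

total propellant consumed ≈ 6740 kg

After the first burn: m = 10900 × exp(−1860/3020.0) = 10900 × 0.54016 = 5,887.74 kg.
After the second burn: m = 5,887.74 × exp(−1050/3020.0) = 5,887.74 × 0.70632 = 4,158.63 kg.
Total propellant = m₀ − m_final = 10900 − 4,158.63 = 6,741.37 kg.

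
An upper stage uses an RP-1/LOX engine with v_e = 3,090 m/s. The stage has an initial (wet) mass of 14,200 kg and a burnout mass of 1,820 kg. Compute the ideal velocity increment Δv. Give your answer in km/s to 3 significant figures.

By the Tsiolkovsky rocket equation, Δv = v_e · ln(m₀/m_f) = 3090.0 × ln(7.802) = 3090.0 × 2.0544 ≈ 6348.1 m/s.

Δv ≈ 6.35 km/s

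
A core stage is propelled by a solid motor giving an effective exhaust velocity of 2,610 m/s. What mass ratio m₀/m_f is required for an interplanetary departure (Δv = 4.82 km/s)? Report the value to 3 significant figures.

By the Tsiolkovsky rocket equation, m₀/m_f = exp(Δv / v_e) = exp(4820 / 2610.0) = exp(1.8467) = 6.3391.

mass ratio ≈ 6.34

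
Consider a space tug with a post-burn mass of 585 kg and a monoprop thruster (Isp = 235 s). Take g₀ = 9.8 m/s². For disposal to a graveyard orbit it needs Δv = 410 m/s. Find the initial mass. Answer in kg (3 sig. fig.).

v_e = Isp · g₀ = 235 × 9.8 = 2303.0 m/s.
By the Tsiolkovsky rocket equation, m₀/m_f = exp(Δv / v_e) = exp(410 / 2303.0) = exp(0.1780) = 1.1949.
m₀ = m_f × 1.1949 = 585 × 1.1949 = 699.017 kg.

initial mass ≈ 699 kg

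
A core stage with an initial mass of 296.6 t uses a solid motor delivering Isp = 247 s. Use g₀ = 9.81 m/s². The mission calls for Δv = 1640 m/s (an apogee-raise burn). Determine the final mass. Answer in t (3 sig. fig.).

v_e = Isp · g₀ = 247 × 9.81 = 2423.1 m/s.
m₀/m_f = exp(Δv / v_e) = exp(1640 / 2423.1) = exp(0.6768) = 1.9676.
m_f = m₀ / 1.9676 = 296.6 / 1.9676 = 150.742 t.

final mass ≈ 151 t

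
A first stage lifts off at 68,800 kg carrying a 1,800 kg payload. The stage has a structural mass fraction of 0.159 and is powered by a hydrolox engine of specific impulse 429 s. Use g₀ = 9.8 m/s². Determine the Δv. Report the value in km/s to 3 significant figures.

Stage wet mass = m₀ − payload = 68,800 − 1,800 = 67,000 kg.
Stage dry mass = ε × stage wet mass = 0.159 × 67,000 = 10,653 kg.
Burnout mass m_f = stage dry + payload = 10,653 + 1,800 = 12,453 kg.
v_e = Isp · g₀ = 429 × 9.8 = 4204.2 m/s.
By the Tsiolkovsky rocket equation, Δv = v_e · ln(68,800/12,453) = 4204.2 × ln(5.525) = 4204.2 × 1.7092 ≈ 7186 m/s.

Δv ≈ 7.19 km/s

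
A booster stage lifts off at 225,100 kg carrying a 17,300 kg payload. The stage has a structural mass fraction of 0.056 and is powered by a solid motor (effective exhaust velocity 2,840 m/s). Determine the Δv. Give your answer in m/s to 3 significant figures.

Stage wet mass = m₀ − payload = 225,100 − 17,300 = 207,800 kg.
Stage dry mass = ε × stage wet mass = 0.056 × 207,800 = 11,636.8 kg.
Burnout mass m_f = stage dry + payload = 11,636.8 + 17,300 = 28,936.8 kg.
By the Tsiolkovsky rocket equation, Δv = v_e · ln(225,100/28,936.8) = 2840.0 × ln(7.779) = 2840.0 × 2.0514 ≈ 5826 m/s.

Δv ≈ 5830 m/s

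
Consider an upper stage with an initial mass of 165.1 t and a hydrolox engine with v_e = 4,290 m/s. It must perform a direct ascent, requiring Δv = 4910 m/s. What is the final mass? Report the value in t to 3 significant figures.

Rocket equation: m₀/m_f = exp(Δv / v_e) = exp(4910 / 4290.0) = exp(1.1445) = 3.1409.
m_f = m₀ / 3.1409 = 165.1 / 3.1409 = 52.5646 t.

final mass ≈ 52.6 t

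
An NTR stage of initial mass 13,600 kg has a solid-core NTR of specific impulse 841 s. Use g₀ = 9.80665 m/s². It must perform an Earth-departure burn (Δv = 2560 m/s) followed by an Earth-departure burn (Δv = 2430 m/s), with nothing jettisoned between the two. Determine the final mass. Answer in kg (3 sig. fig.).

final mass ≈ 7430 kg

v_e = Isp · g₀ = 841 × 9.80665 = 8247.4 m/s.
After the first burn: m = 13600 × exp(−2560/8247.4) = 13600 × 0.73315 = 9,970.84 kg.
After the second burn: m = 9,970.84 × exp(−2430/8247.4) = 9,970.84 × 0.74480 = 7,426.28 kg.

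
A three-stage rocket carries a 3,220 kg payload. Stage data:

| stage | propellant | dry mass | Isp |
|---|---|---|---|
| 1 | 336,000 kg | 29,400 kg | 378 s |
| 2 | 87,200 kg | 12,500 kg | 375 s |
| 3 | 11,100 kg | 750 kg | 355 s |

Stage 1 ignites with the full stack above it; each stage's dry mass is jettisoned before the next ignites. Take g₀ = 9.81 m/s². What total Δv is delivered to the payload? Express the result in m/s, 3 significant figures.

Δv ≈ 14400 m/s

Ignition mass of stage 1 = 336,000+29,400 + 87,200+12,500 + 11,100+750 + 3,220 = 480,170 kg.
Stage 1: m₀ = 480,170 kg, m_f = 480,170 − 336,000 = 144,170 kg; Δv = 378×9.81×ln(3.331) = 3708.2×1.2031 ≈ 4461 m/s.
Stage 2: m₀ = 114,770 kg, m_f = 114,770 − 87,200 = 27,570 kg; Δv = 375×9.81×ln(4.163) = 3678.8×1.4262 ≈ 5247 m/s.
Stage 3: m₀ = 15,070 kg, m_f = 15,070 − 11,100 = 3,970 kg; Δv = 355×9.81×ln(3.796) = 3482.6×1.3339 ≈ 4646 m/s.
Total Δv = 4461 + 5247 + 4646 = 14354 m/s.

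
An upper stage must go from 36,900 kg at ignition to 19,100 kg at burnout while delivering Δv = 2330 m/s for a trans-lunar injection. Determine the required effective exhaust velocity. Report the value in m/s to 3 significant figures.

ln(m₀/m_f) = ln(36900/19100) = ln(1.932) = 0.6585.
By the Tsiolkovsky rocket equation, v_e = Δv / ln(m₀/m_f) = 2330 / 0.6585 = 3538.2 m/s.

v_e ≈ 3540 m/s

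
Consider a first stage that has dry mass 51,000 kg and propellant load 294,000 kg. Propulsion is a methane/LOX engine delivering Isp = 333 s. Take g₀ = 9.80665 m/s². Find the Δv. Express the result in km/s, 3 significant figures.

v_e = Isp · g₀ = 333 × 9.80665 = 3265.6 m/s.
m₀ = m_dry + m_prop = 51,000 + 294,000 = 345,000 kg.
By the Tsiolkovsky rocket equation, Δv = v_e · ln(m₀/m_f) = 3265.6 × ln(6.765) = 3265.6 × 1.9117 ≈ 6242.9 m/s.

Δv ≈ 6.24 km/s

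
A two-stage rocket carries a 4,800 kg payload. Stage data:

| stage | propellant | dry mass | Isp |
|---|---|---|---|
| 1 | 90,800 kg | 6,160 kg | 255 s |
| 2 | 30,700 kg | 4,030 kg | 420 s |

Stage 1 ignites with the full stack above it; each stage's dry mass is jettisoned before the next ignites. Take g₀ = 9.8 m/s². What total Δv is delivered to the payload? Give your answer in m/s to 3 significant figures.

Ignition mass of stage 1 = 90,800+6,160 + 30,700+4,030 + 4,800 = 136,490 kg.
Stage 1: m₀ = 136,490 kg, m_f = 136,490 − 90,800 = 45,690 kg; Δv = 255×9.8×ln(2.987) = 2499.0×1.0944 ≈ 2735 m/s.
Stage 2: m₀ = 39,530 kg, m_f = 39,530 − 30,700 = 8,830 kg; Δv = 420×9.8×ln(4.477) = 4116.0×1.4989 ≈ 6169 m/s.
Total Δv = 2735 + 6169 = 8904 m/s.

Δv ≈ 8900 m/s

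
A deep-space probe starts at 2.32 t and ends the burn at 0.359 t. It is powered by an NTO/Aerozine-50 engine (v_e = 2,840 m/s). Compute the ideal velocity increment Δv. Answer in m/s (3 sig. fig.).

Δv ≈ 5300 m/s

Δv = v_e · ln(m₀/m_f) = 2840.0 × ln(6.462) = 2840.0 × 1.8660 ≈ 5299.4 m/s.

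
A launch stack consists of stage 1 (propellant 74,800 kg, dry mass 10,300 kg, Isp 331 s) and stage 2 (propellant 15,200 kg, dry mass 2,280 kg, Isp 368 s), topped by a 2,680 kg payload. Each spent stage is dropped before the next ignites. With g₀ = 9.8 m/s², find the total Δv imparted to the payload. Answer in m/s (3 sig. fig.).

Δv ≈ 9080 m/s

Ignition mass of stage 1 = 74,800+10,300 + 15,200+2,280 + 2,680 = 105,260 kg.
Stage 1: m₀ = 105,260 kg, m_f = 105,260 − 74,800 = 30,460 kg; Δv = 331×9.8×ln(3.456) = 3243.8×1.2400 ≈ 4022 m/s.
Stage 2: m₀ = 20,160 kg, m_f = 20,160 − 15,200 = 4,960 kg; Δv = 368×9.8×ln(4.065) = 3606.4×1.4023 ≈ 5057 m/s.
Total Δv = 4022 + 5057 = 9079 m/s.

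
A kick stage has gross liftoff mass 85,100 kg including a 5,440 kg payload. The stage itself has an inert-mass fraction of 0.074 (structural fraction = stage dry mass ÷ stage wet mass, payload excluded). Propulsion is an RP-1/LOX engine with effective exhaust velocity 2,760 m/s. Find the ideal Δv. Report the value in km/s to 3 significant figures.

Stage wet mass = m₀ − payload = 85,100 − 5,440 = 79,660 kg.
Stage dry mass = ε × stage wet mass = 0.074 × 79,660 = 5,894.84 kg.
Burnout mass m_f = stage dry + payload = 5,894.84 + 5,440 = 11,334.84 kg.
Using Δv = v_e ln(m₀/m_f): Δv = v_e · ln(85,100/11,334.84) = 2760.0 × ln(7.508) = 2760.0 × 2.0159 ≈ 5564 m/s.

Δv ≈ 5.56 km/s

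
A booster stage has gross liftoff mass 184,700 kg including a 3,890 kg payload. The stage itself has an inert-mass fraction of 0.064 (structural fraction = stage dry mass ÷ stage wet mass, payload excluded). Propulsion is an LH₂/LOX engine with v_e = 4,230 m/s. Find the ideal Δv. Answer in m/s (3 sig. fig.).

Stage wet mass = m₀ − payload = 184,700 − 3,890 = 180,810 kg.
Stage dry mass = ε × stage wet mass = 0.064 × 180,810 = 11,571.8 kg.
Burnout mass m_f = stage dry + payload = 11,571.8 + 3,890 = 15,461.8 kg.
Δv = v_e · ln(184,700/15,461.8) = 4230.0 × ln(11.95) = 4230.0 × 2.4804 ≈ 10492 m/s.

Δv ≈ 10500 m/s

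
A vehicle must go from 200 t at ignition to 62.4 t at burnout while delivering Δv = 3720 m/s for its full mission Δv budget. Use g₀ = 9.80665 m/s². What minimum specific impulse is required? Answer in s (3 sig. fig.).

Isp ≈ 326 s

ln(m₀/m_f) = ln(200000/62400) = ln(3.205) = 1.1648.
From the ideal rocket equation, v_e = Δv / ln(m₀/m_f) = 3720 / 1.1648 = 3193.8 m/s.
Isp = v_e / g₀ = 3193.8 / 9.80665 = 325.7 s.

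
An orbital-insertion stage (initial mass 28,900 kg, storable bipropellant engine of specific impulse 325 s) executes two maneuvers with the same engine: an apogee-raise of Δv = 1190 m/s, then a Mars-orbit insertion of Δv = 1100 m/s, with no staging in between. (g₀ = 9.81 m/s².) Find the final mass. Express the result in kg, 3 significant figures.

final mass ≈ 14100 kg

v_e = Isp · g₀ = 325 × 9.81 = 3188.2 m/s.
After the first burn: m = 28900 × exp(−1190/3188.2) = 28900 × 0.68850 = 19,897.7 kg.
After the second burn: m = 19,897.7 × exp(−1100/3188.2) = 19,897.7 × 0.70821 = 14,091.8 kg.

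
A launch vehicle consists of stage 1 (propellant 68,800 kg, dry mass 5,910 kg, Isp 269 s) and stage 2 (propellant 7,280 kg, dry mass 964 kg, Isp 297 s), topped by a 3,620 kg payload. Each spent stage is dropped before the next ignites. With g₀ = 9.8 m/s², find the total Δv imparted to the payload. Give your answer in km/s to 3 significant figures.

Δv ≈ 6.94 km/s

Ignition mass of stage 1 = 68,800+5,910 + 7,280+964 + 3,620 = 86,574 kg.
Stage 1: m₀ = 86,574 kg, m_f = 86,574 − 68,800 = 17,774 kg; Δv = 269×9.8×ln(4.871) = 2636.2×1.5833 ≈ 4174 m/s.
Stage 2: m₀ = 11,864 kg, m_f = 11,864 − 7,280 = 4,584 kg; Δv = 297×9.8×ln(2.588) = 2910.6×0.9509 ≈ 2768 m/s.
Total Δv = 4174 + 2768 = 6942 m/s.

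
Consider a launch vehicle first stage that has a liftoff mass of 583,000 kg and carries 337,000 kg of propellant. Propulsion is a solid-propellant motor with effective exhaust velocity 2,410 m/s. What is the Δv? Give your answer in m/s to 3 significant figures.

m_f = m₀ − m_prop = 583,000 − 337,000 = 246,000 kg.
Δv = v_e · ln(m₀/m_f) = 2410.0 × ln(2.37) = 2410.0 × 0.8629 ≈ 2079.5 m/s.

Δv ≈ 2080 m/s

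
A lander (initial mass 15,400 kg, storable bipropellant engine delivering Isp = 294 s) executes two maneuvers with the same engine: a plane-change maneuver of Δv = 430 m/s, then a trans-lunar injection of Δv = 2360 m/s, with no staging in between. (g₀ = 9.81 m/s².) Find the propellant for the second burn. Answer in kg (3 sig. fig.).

v_e = Isp · g₀ = 294 × 9.81 = 2884.1 m/s.
After the first burn: m = 15400 × exp(−430/2884.1) = 15400 × 0.86149 = 13,266.9 kg.
After the second burn: m = 13,266.9 × exp(−2360/2884.1) = 13,266.9 × 0.44120 = 5,853.36 kg.
Second-burn propellant = 13,266.9 − 5,853.36 = 7,413.54 kg.

propellant for the second burn ≈ 7410 kg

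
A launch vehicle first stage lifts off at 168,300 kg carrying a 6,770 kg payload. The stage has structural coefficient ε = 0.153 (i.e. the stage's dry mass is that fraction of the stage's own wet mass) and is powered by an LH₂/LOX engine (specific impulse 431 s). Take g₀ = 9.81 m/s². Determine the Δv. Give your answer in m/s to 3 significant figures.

Δv ≈ 7090 m/s

Stage wet mass = m₀ − payload = 168,300 − 6,770 = 161,530 kg.
Stage dry mass = ε × stage wet mass = 0.153 × 161,530 = 24,714.1 kg.
Burnout mass m_f = stage dry + payload = 24,714.1 + 6,770 = 31,484.1 kg.
v_e = Isp · g₀ = 431 × 9.81 = 4228.1 m/s.
Rocket equation: Δv = v_e · ln(168,300/31,484.1) = 4228.1 × ln(5.346) = 4228.1 × 1.6763 ≈ 7087 m/s.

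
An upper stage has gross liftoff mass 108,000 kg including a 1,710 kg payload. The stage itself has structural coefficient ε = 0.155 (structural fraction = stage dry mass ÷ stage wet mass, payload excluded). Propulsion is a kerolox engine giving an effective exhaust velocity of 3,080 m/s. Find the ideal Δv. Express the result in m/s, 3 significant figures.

Δv ≈ 5490 m/s

Stage wet mass = m₀ − payload = 108,000 − 1,710 = 106,290 kg.
Stage dry mass = ε × stage wet mass = 0.155 × 106,290 = 16,475 kg.
Burnout mass m_f = stage dry + payload = 16,475 + 1,710 = 18,185 kg.
By the Tsiolkovsky rocket equation, Δv = v_e · ln(108,000/18,185) = 3080.0 × ln(5.939) = 3080.0 × 1.7815 ≈ 5487 m/s.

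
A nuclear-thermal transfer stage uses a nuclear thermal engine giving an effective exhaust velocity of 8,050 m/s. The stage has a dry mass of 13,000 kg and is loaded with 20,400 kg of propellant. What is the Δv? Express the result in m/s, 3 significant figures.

Δv ≈ 7600 m/s

m₀ = m_dry + m_prop = 13,000 + 20,400 = 33,400 kg.
Rocket equation: Δv = v_e · ln(m₀/m_f) = 8050.0 × ln(2.569) = 8050.0 × 0.9436 ≈ 7596.0 m/s.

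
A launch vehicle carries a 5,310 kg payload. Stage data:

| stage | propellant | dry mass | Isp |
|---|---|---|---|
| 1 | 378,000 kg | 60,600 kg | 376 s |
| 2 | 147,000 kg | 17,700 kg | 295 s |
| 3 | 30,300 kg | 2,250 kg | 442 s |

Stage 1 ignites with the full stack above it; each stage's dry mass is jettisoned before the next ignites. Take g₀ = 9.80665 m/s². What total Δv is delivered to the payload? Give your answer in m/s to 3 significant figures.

Ignition mass of stage 1 = 378,000+60,600 + 147,000+17,700 + 30,300+2,250 + 5,310 = 641,160 kg.
Stage 1: m₀ = 641,160 kg, m_f = 641,160 − 378,000 = 263,160 kg; Δv = 376×9.80665×ln(2.436) = 3687.3×0.8905 ≈ 3284 m/s.
Stage 2: m₀ = 202,560 kg, m_f = 202,560 − 147,000 = 55,560 kg; Δv = 295×9.80665×ln(3.646) = 2893.0×1.2936 ≈ 3742 m/s.
Stage 3: m₀ = 37,860 kg, m_f = 37,860 − 30,300 = 7,560 kg; Δv = 442×9.80665×ln(5.008) = 4334.5×1.6110 ≈ 6983 m/s.
Total Δv = 3284 + 3742 + 6983 = 14009 m/s.

Δv ≈ 14000 m/s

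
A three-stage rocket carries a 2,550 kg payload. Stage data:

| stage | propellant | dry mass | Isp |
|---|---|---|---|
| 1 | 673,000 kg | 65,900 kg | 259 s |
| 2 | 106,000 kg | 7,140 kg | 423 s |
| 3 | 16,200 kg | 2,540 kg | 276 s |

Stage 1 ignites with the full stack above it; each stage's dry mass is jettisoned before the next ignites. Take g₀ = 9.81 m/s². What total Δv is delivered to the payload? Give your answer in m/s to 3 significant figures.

Δv ≈ 14100 m/s

Ignition mass of stage 1 = 673,000+65,900 + 106,000+7,140 + 16,200+2,540 + 2,550 = 873,330 kg.
Stage 1: m₀ = 873,330 kg, m_f = 873,330 − 673,000 = 200,330 kg; Δv = 259×9.81×ln(4.359) = 2540.8×1.4723 ≈ 3741 m/s.
Stage 2: m₀ = 134,430 kg, m_f = 134,430 − 106,000 = 28,430 kg; Δv = 423×9.81×ln(4.728) = 4149.6×1.5536 ≈ 6447 m/s.
Stage 3: m₀ = 21,290 kg, m_f = 21,290 − 16,200 = 5,090 kg; Δv = 276×9.81×ln(4.183) = 2707.6×1.4310 ≈ 3874 m/s.
Total Δv = 3741 + 6447 + 3874 = 14062 m/s.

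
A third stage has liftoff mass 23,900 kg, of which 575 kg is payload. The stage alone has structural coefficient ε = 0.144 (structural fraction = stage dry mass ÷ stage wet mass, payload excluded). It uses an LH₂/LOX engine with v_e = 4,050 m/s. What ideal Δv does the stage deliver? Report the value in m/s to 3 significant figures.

Δv ≈ 7310 m/s

Stage wet mass = m₀ − payload = 23,900 − 575 = 23,325 kg.
Stage dry mass = ε × stage wet mass = 0.144 × 23,325 = 3,358.8 kg.
Burnout mass m_f = stage dry + payload = 3,358.8 + 575 = 3,933.8 kg.
Δv = v_e · ln(23,900/3,933.8) = 4050.0 × ln(6.076) = 4050.0 × 1.8043 ≈ 7307 m/s.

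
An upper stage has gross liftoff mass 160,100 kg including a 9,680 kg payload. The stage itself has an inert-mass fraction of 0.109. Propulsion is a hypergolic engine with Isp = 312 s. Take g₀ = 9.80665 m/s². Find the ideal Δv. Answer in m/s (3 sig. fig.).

Stage wet mass = m₀ − payload = 160,100 − 9,680 = 150,420 kg.
Stage dry mass = ε × stage wet mass = 0.109 × 150,420 = 16,395.8 kg.
Burnout mass m_f = stage dry + payload = 16,395.8 + 9,680 = 26,075.8 kg.
v_e = Isp · g₀ = 312 × 9.80665 = 3059.7 m/s.
Using Δv = v_e ln(m₀/m_f): Δv = v_e · ln(160,100/26,075.8) = 3059.7 × ln(6.14) = 3059.7 × 1.8148 ≈ 5553 m/s.

Δv ≈ 5550 m/s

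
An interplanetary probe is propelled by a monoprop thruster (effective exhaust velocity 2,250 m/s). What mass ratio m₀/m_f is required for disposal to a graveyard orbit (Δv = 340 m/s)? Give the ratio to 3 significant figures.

m₀/m_f = exp(Δv / v_e) = exp(340 / 2250.0) = exp(0.1511) = 1.1631.

mass ratio ≈ 1.16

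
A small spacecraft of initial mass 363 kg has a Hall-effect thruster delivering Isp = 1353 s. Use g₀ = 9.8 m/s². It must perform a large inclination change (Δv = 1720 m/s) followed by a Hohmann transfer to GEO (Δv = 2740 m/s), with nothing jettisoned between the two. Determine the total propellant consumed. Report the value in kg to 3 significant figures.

v_e = Isp · g₀ = 1353 × 9.8 = 13259.4 m/s.
After the first burn: m = 363 × exp(−1720/13259.4) = 363 × 0.87834 = 318.837 kg.
After the second burn: m = 318.837 × exp(−2740/13259.4) = 318.837 × 0.81331 = 259.313 kg.
Total propellant = m₀ − m_final = 363 − 259.313 = 103.687 kg.

total propellant consumed ≈ 104 kg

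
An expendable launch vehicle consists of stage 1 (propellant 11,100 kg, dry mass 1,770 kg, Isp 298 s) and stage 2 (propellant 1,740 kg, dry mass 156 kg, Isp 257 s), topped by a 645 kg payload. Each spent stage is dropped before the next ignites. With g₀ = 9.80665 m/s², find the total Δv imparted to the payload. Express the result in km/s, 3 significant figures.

Δv ≈ 6.63 km/s

Ignition mass of stage 1 = 11,100+1,770 + 1,740+156 + 645 = 15,411 kg.
Stage 1: m₀ = 15,411 kg, m_f = 15,411 − 11,100 = 4,311 kg; Δv = 298×9.80665×ln(3.575) = 2922.4×1.2739 ≈ 3723 m/s.
Stage 2: m₀ = 2,541 kg, m_f = 2,541 − 1,740 = 801 kg; Δv = 257×9.80665×ln(3.172) = 2520.3×1.1545 ≈ 2910 m/s.
Total Δv = 3723 + 2910 = 6633 m/s.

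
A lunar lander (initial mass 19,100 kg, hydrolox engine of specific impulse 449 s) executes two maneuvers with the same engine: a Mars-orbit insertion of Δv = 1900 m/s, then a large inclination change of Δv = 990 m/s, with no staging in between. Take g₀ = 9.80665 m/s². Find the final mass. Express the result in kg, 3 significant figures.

final mass ≈ 9910 kg

v_e = Isp · g₀ = 449 × 9.80665 = 4403.2 m/s.
After the first burn: m = 19100 × exp(−1900/4403.2) = 19100 × 0.64953 = 12,406 kg.
After the second burn: m = 12,406 × exp(−990/4403.2) = 12,406 × 0.79865 = 9,908.05 kg.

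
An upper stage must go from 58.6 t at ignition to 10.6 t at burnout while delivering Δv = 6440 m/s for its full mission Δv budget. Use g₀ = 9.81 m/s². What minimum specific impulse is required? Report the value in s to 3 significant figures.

Isp ≈ 384 s

ln(m₀/m_f) = ln(58600/10600) = ln(5.528) = 1.7099.
Using Δv = v_e ln(m₀/m_f): v_e = Δv / ln(m₀/m_f) = 6440 / 1.7099 = 3766.3 m/s.
Isp = v_e / g₀ = 3766.3 / 9.81 = 383.9 s.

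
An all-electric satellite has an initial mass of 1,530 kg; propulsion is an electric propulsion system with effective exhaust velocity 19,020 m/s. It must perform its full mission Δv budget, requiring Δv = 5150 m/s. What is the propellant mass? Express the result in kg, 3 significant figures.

propellant mass ≈ 363 kg

Rocket equation: m₀/m_f = exp(Δv / v_e) = exp(5150 / 19020.0) = exp(0.2708) = 1.3110.
m_f = 1,530 / 1.3110 = 1,167.05 kg, so propellant = m₀ − m_f = 1,530 − 1,167.05 = 362.95 kg.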